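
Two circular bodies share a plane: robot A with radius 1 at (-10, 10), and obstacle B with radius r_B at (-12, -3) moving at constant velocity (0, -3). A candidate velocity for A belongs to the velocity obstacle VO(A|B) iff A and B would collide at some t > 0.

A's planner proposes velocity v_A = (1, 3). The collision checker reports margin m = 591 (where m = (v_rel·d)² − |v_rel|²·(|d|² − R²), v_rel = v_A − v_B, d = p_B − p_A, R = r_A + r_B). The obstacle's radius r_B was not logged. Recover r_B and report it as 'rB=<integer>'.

m = 591
d = (-2, -13);  v_rel = (1, 6),  |v_rel|² = 37
v_rel×d = (1)·(-13) − (6)·(-2) = -1
since m = R²·37 − (-1)²:  R² = (1 + 591) / 37 = 16
R = √16 = 4  ⇒  r_B = 4 − 1 = 3

rB=3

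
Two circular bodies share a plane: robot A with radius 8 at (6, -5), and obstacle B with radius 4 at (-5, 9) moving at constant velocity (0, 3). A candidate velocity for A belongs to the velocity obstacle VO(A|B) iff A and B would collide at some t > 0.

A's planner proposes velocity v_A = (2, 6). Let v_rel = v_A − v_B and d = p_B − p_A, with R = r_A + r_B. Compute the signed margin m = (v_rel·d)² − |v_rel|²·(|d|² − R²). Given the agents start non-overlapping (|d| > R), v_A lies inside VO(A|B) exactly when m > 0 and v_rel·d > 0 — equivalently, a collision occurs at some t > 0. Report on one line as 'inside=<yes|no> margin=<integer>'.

d = (-11, 14),  |d|² = 317;  R = 8+4 = 12,  c = 317−12² = 173
v_rel = (2, 3),  |v_rel|² = 13;  v_rel·d = (2)·(-11) + (3)·(14) = 20
13·t² − 40·t + 173 = 0  ⇒  m = 20² − 13·173 = -1849
m = -1849 < 0,  v_rel·d = 20 > 0  ⇒  outside

inside=no margin=-1849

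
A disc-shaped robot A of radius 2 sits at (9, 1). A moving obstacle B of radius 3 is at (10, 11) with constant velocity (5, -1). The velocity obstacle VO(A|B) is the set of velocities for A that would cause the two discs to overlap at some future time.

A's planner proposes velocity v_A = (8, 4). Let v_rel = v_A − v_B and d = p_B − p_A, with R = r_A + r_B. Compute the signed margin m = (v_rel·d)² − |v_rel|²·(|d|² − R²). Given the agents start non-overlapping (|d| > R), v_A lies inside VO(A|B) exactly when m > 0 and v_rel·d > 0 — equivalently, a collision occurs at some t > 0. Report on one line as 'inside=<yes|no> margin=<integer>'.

d = (1, 10),  |d|² = 101;  R = 2+3 = 5,  c = 101−5² = 76
v_rel = (3, 5),  |v_rel|² = 34;  v_rel·d = (3)·(1) + (5)·(10) = 53
34·t² − 106·t + 76 = 0  ⇒  m = 53² − 34·76 = 225
m = 225 > 0,  v_rel·d = 53 > 0  ⇒  inside

inside=yes margin=225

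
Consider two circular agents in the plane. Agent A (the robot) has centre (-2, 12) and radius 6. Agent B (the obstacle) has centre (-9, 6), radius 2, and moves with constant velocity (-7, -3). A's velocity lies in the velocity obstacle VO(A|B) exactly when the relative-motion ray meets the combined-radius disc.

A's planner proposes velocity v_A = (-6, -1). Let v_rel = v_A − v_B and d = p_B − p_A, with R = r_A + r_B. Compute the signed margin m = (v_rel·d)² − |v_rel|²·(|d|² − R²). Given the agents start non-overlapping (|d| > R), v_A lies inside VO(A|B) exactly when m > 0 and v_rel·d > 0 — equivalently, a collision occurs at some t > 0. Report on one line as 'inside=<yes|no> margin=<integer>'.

d = (-7, -6),  |d|² = 85;  R = 6+2 = 8,  c = 85−8² = 21
v_rel = (1, 2),  |v_rel|² = 5;  v_rel·d = (1)·(-7) + (2)·(-6) = -19
5·t² + 38·t + 21 = 0  ⇒  m = (-19)² − 5·21 = 256
m = 256 > 0,  v_rel·d = -19 < 0  ⇒  outside

inside=no margin=256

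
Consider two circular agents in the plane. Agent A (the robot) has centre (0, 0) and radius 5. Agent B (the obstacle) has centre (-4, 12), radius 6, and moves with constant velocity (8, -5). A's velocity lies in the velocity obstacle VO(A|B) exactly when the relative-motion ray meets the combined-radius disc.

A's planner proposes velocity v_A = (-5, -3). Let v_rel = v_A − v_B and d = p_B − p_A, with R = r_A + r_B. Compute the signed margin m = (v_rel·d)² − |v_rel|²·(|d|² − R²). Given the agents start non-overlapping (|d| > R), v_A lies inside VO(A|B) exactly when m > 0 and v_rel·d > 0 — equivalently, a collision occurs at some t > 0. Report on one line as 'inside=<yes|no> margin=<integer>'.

d = (-4, 12),  |d|² = 160;  R = 5+6 = 11,  c = 160−11² = 39
v_rel = (-13, 2),  |v_rel|² = 173;  v_rel·d = (-13)·(-4) + (2)·(12) = 76
173·t² − 152·t + 39 = 0  ⇒  m = 76² − 173·39 = -971
m = -971 < 0,  v_rel·d = 76 > 0  ⇒  outside

inside=no margin=-971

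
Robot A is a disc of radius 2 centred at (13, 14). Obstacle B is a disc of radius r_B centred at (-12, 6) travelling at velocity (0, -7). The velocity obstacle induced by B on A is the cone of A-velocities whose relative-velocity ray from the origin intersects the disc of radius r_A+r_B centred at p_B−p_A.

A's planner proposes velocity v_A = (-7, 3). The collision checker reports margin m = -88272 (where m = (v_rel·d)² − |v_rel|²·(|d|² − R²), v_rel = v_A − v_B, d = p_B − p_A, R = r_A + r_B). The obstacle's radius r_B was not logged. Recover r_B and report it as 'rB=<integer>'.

m = -88272
d = (-25, -8);  v_rel = (-7, 10),  |v_rel|² = 149
v_rel×d = (-7)·(-8) − (10)·(-25) = 306
since m = R²·149 − 306²:  R² = (93636 + -88272) / 149 = 36
R = √36 = 6  ⇒  r_B = 6 − 2 = 4

rB=4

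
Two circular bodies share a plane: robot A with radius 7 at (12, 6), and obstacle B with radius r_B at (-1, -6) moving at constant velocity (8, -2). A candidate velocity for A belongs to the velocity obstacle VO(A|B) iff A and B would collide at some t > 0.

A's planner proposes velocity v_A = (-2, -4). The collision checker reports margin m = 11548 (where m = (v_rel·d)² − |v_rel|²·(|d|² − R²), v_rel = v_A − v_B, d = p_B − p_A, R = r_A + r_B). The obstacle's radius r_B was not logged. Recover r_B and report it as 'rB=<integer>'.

m = 11548
d = (-13, -12);  v_rel = (-10, -2),  |v_rel|² = 104
v_rel×d = (-10)·(-12) − (-2)·(-13) = 94
since m = R²·104 − 94²:  R² = (8836 + 11548) / 104 = 196
R = √196 = 14  ⇒  r_B = 14 − 7 = 7

rB=7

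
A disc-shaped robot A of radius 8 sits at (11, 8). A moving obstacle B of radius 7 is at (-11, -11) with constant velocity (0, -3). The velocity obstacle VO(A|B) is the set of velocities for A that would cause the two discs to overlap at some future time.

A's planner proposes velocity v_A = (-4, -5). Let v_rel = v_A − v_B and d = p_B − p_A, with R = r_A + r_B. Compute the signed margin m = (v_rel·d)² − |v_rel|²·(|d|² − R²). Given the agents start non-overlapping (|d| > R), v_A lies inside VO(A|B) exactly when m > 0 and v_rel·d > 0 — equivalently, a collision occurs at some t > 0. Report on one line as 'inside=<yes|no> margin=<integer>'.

d = (-22, -19),  |d|² = 845;  R = 8+7 = 15,  c = 845−15² = 620
v_rel = (-4, -2),  |v_rel|² = 20;  v_rel·d = (-4)·(-22) + (-2)·(-19) = 126
20·t² − 252·t + 620 = 0  ⇒  m = 126² − 20·620 = 3476
m = 3476 > 0,  v_rel·d = 126 > 0  ⇒  inside

inside=yes margin=3476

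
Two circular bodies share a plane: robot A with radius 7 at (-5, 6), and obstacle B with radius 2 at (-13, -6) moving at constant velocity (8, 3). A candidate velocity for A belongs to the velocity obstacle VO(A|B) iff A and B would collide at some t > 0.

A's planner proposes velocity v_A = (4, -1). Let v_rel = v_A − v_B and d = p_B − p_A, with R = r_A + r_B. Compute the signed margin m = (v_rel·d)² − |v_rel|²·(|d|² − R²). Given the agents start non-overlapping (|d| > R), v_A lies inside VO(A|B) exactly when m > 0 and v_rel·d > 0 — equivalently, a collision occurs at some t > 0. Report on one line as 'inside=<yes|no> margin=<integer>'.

d = (-8, -12),  |d|² = 208;  R = 7+2 = 9,  c = 208−9² = 127
v_rel = (-4, -4),  |v_rel|² = 32;  v_rel·d = (-4)·(-8) + (-4)·(-12) = 80
32·t² − 160·t + 127 = 0  ⇒  m = 80² − 32·127 = 2336
m = 2336 > 0,  v_rel·d = 80 > 0  ⇒  inside

inside=yes margin=2336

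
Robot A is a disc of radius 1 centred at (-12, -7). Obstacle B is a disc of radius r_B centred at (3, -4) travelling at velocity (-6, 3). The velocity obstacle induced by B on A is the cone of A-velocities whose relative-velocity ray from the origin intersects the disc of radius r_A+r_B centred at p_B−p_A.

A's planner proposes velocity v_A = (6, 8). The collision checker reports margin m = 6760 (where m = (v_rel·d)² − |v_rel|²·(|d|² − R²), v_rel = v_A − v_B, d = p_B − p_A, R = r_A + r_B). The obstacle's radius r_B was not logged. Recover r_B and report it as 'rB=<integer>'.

m = 6760
d = (15, 3);  v_rel = (12, 5),  |v_rel|² = 169
v_rel×d = (12)·(3) − (5)·(15) = -39
since m = R²·169 − (-39)²:  R² = (1521 + 6760) / 169 = 49
R = √49 = 7  ⇒  r_B = 7 − 1 = 6

rB=6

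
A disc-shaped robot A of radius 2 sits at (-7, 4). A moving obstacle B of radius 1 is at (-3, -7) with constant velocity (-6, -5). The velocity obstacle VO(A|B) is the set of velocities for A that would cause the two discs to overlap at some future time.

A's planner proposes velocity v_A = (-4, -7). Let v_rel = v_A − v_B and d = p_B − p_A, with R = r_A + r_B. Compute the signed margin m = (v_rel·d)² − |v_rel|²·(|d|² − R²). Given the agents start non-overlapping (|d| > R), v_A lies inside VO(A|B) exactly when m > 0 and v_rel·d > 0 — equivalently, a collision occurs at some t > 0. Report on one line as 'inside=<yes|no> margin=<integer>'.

d = (4, -11),  |d|² = 137;  R = 2+1 = 3,  c = 137−3² = 128
v_rel = (2, -2),  |v_rel|² = 8;  v_rel·d = (2)·(4) + (-2)·(-11) = 30
8·t² − 60·t + 128 = 0  ⇒  m = 30² − 8·128 = -124
m = -124 < 0,  v_rel·d = 30 > 0  ⇒  outside

inside=no margin=-124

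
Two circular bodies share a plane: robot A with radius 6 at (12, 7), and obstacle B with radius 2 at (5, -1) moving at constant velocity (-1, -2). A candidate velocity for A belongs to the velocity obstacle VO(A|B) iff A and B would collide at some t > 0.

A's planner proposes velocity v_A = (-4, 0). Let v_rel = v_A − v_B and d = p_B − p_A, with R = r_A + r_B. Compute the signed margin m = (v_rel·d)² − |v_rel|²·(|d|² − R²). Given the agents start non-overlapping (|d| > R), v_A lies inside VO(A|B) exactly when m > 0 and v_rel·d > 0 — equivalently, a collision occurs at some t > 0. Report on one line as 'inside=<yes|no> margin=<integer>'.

d = (-7, -8),  |d|² = 113;  R = 6+2 = 8,  c = 113−8² = 49
v_rel = (-3, 2),  |v_rel|² = 13;  v_rel·d = (-3)·(-7) + (2)·(-8) = 5
13·t² − 10·t + 49 = 0  ⇒  m = 5² − 13·49 = -612
m = -612 < 0,  v_rel·d = 5 > 0  ⇒  outside

inside=no margin=-612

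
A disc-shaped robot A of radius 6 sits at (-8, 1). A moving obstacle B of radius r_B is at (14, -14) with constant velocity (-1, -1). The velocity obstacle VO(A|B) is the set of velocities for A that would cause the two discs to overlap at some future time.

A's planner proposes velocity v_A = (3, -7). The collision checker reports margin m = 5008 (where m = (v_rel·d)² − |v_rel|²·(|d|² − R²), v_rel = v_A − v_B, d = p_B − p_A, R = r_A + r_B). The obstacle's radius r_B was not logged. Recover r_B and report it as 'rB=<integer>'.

m = 5008
d = (22, -15);  v_rel = (4, -6),  |v_rel|² = 52
v_rel×d = (4)·(-15) − (-6)·(22) = 72
since m = R²·52 − 72²:  R² = (5184 + 5008) / 52 = 196
R = √196 = 14  ⇒  r_B = 14 − 6 = 8

rB=8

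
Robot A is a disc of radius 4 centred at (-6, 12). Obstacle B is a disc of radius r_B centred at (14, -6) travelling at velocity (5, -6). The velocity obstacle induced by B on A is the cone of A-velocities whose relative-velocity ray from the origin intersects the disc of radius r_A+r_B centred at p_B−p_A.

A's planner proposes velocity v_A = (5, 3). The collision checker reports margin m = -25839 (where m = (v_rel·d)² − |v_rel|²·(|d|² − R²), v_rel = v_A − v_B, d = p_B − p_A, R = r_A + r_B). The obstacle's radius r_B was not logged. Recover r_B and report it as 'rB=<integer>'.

m = -25839
d = (20, -18);  v_rel = (0, 9),  |v_rel|² = 81
v_rel×d = (0)·(-18) − (9)·(20) = -180
since m = R²·81 − (-180)²:  R² = (32400 + -25839) / 81 = 81
R = √81 = 9  ⇒  r_B = 9 − 4 = 5

rB=5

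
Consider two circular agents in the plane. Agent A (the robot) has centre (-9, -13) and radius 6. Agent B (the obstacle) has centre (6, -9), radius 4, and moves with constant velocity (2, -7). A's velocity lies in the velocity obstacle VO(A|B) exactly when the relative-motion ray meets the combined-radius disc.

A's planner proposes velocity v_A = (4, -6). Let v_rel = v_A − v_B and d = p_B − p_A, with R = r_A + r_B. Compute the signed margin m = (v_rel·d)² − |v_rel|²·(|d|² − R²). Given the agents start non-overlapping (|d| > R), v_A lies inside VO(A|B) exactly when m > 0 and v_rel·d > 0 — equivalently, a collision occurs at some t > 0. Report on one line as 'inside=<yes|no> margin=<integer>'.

d = (15, 4),  |d|² = 241;  R = 6+4 = 10,  c = 241−10² = 141
v_rel = (2, 1),  |v_rel|² = 5;  v_rel·d = (2)·(15) + (1)·(4) = 34
5·t² − 68·t + 141 = 0  ⇒  m = 34² − 5·141 = 451
m = 451 > 0,  v_rel·d = 34 > 0  ⇒  inside

inside=yes margin=451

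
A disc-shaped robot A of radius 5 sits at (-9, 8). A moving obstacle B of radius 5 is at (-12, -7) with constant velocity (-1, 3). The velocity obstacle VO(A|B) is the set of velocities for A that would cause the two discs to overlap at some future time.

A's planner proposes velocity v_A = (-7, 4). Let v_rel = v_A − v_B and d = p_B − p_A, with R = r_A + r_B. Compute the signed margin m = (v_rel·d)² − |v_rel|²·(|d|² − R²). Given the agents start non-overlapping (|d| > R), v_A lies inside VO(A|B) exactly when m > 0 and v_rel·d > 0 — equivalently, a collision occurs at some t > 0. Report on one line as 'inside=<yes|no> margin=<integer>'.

d = (-3, -15),  |d|² = 234;  R = 5+5 = 10,  c = 234−10² = 134
v_rel = (-6, 1),  |v_rel|² = 37;  v_rel·d = (-6)·(-3) + (1)·(-15) = 3
37·t² − 6·t + 134 = 0  ⇒  m = 3² − 37·134 = -4949
m = -4949 < 0,  v_rel·d = 3 > 0  ⇒  outside

inside=no margin=-4949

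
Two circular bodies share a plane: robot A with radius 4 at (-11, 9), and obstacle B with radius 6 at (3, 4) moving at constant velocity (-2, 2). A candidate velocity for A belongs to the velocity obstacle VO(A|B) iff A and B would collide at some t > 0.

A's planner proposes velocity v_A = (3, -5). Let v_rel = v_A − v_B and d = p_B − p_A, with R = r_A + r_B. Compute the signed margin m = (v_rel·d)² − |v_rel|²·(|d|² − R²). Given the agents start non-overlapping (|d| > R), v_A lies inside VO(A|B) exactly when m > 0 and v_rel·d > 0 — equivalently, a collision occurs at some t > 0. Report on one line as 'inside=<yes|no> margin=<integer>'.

d = (14, -5),  |d|² = 221;  R = 4+6 = 10,  c = 221−10² = 121
v_rel = (5, -7),  |v_rel|² = 74;  v_rel·d = (5)·(14) + (-7)·(-5) = 105
74·t² − 210·t + 121 = 0  ⇒  m = 105² − 74·121 = 2071
m = 2071 > 0,  v_rel·d = 105 > 0  ⇒  inside

inside=yes margin=2071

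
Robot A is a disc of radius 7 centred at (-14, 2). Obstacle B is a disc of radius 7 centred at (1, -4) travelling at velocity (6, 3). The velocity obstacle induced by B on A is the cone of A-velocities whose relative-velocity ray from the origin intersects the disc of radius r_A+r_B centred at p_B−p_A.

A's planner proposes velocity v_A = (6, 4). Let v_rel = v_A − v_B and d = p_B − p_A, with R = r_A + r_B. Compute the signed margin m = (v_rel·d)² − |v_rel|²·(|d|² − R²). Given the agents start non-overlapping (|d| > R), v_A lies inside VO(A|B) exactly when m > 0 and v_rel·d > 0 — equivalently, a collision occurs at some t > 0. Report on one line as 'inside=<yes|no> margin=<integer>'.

d = (15, -6),  |d|² = 261;  R = 7+7 = 14,  c = 261−14² = 65
v_rel = (0, 1),  |v_rel|² = 1;  v_rel·d = (0)·(15) + (1)·(-6) = -6
1·t² + 12·t + 65 = 0  ⇒  m = (-6)² − 1·65 = -29
m = -29 < 0,  v_rel·d = -6 < 0  ⇒  outside

inside=no margin=-29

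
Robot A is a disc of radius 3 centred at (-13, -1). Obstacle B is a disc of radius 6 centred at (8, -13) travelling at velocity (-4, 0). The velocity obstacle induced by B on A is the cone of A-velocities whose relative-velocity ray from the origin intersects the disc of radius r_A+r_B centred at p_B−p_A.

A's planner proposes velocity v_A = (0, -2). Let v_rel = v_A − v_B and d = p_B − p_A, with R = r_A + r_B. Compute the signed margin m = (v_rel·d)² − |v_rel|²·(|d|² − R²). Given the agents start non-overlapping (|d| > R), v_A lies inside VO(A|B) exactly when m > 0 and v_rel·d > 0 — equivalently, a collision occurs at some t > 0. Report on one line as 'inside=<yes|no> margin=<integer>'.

d = (21, -12),  |d|² = 585;  R = 3+6 = 9,  c = 585−9² = 504
v_rel = (4, -2),  |v_rel|² = 20;  v_rel·d = (4)·(21) + (-2)·(-12) = 108
20·t² − 216·t + 504 = 0  ⇒  m = 108² − 20·504 = 1584
m = 1584 > 0,  v_rel·d = 108 > 0  ⇒  inside

inside=yes margin=1584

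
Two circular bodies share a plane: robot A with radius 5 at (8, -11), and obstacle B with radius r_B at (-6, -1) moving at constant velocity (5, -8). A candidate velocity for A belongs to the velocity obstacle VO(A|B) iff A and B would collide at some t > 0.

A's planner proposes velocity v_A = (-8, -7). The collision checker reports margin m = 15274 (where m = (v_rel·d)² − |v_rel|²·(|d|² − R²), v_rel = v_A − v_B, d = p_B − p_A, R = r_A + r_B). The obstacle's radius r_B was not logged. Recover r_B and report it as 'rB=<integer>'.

m = 15274
d = (-14, 10);  v_rel = (-13, 1),  |v_rel|² = 170
v_rel×d = (-13)·(10) − (1)·(-14) = -116
since m = R²·170 − (-116)²:  R² = (13456 + 15274) / 170 = 169
R = √169 = 13  ⇒  r_B = 13 − 5 = 8

rB=8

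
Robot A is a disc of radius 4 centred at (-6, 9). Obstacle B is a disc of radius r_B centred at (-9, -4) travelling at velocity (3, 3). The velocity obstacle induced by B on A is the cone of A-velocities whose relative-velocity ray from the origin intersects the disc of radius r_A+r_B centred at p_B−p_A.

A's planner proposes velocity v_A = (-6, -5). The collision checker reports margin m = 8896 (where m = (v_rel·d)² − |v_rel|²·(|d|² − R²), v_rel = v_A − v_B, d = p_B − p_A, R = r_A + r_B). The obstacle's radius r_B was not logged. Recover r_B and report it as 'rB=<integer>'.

m = 8896
d = (-3, -13);  v_rel = (-9, -8),  |v_rel|² = 145
v_rel×d = (-9)·(-13) − (-8)·(-3) = 93
since m = R²·145 − 93²:  R² = (8649 + 8896) / 145 = 121
R = √121 = 11  ⇒  r_B = 11 − 4 = 7

rB=7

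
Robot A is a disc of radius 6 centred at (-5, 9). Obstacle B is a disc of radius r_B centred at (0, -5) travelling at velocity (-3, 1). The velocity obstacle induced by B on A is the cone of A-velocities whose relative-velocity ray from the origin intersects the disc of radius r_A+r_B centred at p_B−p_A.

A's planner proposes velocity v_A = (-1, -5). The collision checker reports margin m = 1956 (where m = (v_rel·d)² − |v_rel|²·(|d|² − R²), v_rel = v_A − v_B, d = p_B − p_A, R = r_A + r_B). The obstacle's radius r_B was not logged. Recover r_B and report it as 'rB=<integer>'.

m = 1956
d = (5, -14);  v_rel = (2, -6),  |v_rel|² = 40
v_rel×d = (2)·(-14) − (-6)·(5) = 2
since m = R²·40 − 2²:  R² = (4 + 1956) / 40 = 49
R = √49 = 7  ⇒  r_B = 7 − 6 = 1

rB=1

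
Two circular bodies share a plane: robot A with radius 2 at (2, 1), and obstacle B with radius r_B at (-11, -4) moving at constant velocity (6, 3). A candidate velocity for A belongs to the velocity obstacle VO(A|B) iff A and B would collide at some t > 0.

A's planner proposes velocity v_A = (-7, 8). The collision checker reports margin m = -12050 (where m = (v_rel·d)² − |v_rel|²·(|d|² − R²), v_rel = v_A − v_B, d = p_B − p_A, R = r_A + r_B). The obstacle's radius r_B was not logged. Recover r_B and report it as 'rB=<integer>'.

m = -12050
d = (-13, -5);  v_rel = (-13, 5),  |v_rel|² = 194
v_rel×d = (-13)·(-5) − (5)·(-13) = 130
since m = R²·194 − 130²:  R² = (16900 + -12050) / 194 = 25
R = √25 = 5  ⇒  r_B = 5 − 2 = 3

rB=3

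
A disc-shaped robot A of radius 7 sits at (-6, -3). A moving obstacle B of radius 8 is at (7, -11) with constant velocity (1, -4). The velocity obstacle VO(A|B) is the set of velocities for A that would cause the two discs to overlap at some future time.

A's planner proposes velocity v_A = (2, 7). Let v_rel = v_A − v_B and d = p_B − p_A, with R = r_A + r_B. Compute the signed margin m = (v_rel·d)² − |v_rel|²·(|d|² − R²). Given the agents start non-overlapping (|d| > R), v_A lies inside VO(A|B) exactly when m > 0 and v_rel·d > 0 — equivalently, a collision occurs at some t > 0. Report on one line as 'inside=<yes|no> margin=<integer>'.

d = (13, -8),  |d|² = 233;  R = 7+8 = 15,  c = 233−15² = 8
v_rel = (1, 11),  |v_rel|² = 122;  v_rel·d = (1)·(13) + (11)·(-8) = -75
122·t² + 150·t + 8 = 0  ⇒  m = (-75)² − 122·8 = 4649
m = 4649 > 0,  v_rel·d = -75 < 0  ⇒  outside

inside=no margin=4649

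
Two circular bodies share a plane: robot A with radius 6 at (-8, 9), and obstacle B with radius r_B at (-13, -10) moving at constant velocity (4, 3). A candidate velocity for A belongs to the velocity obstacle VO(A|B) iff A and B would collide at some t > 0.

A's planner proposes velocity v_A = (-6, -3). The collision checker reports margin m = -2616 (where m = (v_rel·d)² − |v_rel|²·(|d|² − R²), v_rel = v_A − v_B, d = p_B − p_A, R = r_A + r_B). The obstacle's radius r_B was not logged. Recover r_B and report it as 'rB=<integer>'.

m = -2616
d = (-5, -19);  v_rel = (-10, -6),  |v_rel|² = 136
v_rel×d = (-10)·(-19) − (-6)·(-5) = 160
since m = R²·136 − 160²:  R² = (25600 + -2616) / 136 = 169
R = √169 = 13  ⇒  r_B = 13 − 6 = 7

rB=7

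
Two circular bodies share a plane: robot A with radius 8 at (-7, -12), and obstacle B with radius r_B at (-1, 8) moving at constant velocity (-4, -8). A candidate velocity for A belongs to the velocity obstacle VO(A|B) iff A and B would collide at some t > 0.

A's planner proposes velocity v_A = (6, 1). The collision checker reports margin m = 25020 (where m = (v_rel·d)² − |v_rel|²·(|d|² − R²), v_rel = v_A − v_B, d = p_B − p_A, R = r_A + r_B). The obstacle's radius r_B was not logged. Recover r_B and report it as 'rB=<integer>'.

m = 25020
d = (6, 20);  v_rel = (10, 9),  |v_rel|² = 181
v_rel×d = (10)·(20) − (9)·(6) = 146
since m = R²·181 − 146²:  R² = (21316 + 25020) / 181 = 256
R = √256 = 16  ⇒  r_B = 16 − 8 = 8

rB=8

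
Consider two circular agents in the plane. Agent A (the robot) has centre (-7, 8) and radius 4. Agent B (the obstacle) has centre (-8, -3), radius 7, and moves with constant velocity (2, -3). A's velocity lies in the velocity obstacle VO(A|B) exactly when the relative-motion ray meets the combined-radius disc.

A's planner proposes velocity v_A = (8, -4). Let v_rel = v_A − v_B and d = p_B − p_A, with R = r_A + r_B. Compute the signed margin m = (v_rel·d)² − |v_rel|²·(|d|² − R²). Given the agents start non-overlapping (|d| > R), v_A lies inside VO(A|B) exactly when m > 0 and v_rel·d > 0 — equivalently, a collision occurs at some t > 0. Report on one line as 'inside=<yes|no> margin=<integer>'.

d = (-1, -11),  |d|² = 122;  R = 4+7 = 11,  c = 122−11² = 1
v_rel = (6, -1),  |v_rel|² = 37;  v_rel·d = (6)·(-1) + (-1)·(-11) = 5
37·t² − 10·t + 1 = 0  ⇒  m = 5² − 37·1 = -12
m = -12 < 0,  v_rel·d = 5 > 0  ⇒  outside

inside=no margin=-12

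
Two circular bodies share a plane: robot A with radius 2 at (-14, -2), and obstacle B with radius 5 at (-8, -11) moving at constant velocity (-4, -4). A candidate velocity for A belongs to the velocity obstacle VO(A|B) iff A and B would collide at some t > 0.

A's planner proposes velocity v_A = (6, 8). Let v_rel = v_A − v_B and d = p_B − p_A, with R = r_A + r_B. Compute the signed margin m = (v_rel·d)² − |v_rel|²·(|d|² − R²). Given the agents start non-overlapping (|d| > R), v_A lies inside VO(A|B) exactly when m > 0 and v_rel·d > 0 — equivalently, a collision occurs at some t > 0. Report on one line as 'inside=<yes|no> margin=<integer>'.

d = (6, -9),  |d|² = 117;  R = 2+5 = 7,  c = 117−7² = 68
v_rel = (10, 12),  |v_rel|² = 244;  v_rel·d = (10)·(6) + (12)·(-9) = -48
244·t² + 96·t + 68 = 0  ⇒  m = (-48)² − 244·68 = -14288
m = -14288 < 0,  v_rel·d = -48 < 0  ⇒  outside

inside=no margin=-14288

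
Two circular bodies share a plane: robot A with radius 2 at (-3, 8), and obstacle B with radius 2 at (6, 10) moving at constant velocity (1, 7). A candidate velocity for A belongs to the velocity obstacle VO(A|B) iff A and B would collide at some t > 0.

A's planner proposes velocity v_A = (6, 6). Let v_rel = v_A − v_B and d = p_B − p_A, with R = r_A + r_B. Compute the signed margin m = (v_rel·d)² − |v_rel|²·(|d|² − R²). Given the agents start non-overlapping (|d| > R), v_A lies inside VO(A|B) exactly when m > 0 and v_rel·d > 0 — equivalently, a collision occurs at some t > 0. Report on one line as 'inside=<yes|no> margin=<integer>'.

d = (9, 2),  |d|² = 85;  R = 2+2 = 4,  c = 85−4² = 69
v_rel = (5, -1),  |v_rel|² = 26;  v_rel·d = (5)·(9) + (-1)·(2) = 43
26·t² − 86·t + 69 = 0  ⇒  m = 43² − 26·69 = 55
m = 55 > 0,  v_rel·d = 43 > 0  ⇒  inside

inside=yes margin=55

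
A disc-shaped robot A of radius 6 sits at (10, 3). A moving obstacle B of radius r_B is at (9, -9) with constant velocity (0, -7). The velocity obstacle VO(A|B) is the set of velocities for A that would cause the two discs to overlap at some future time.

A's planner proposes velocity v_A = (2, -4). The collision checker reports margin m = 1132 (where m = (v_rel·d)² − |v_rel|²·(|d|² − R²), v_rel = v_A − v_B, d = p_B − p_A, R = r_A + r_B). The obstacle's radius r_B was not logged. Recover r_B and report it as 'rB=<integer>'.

m = 1132
d = (-1, -12);  v_rel = (2, 3),  |v_rel|² = 13
v_rel×d = (2)·(-12) − (3)·(-1) = -21
since m = R²·13 − (-21)²:  R² = (441 + 1132) / 13 = 121
R = √121 = 11  ⇒  r_B = 11 − 6 = 5

rB=5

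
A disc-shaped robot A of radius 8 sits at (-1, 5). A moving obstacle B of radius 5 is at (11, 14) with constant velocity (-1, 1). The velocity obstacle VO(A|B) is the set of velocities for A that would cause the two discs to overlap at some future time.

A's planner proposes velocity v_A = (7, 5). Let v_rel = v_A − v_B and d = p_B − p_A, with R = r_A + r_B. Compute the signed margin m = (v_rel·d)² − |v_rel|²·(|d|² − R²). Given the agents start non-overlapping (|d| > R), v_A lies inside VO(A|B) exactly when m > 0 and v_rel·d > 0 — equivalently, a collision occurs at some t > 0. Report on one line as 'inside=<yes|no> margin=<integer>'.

d = (12, 9),  |d|² = 225;  R = 8+5 = 13,  c = 225−13² = 56
v_rel = (8, 4),  |v_rel|² = 80;  v_rel·d = (8)·(12) + (4)·(9) = 132
80·t² − 264·t + 56 = 0  ⇒  m = 132² − 80·56 = 12944
m = 12944 > 0,  v_rel·d = 132 > 0  ⇒  inside

inside=yes margin=12944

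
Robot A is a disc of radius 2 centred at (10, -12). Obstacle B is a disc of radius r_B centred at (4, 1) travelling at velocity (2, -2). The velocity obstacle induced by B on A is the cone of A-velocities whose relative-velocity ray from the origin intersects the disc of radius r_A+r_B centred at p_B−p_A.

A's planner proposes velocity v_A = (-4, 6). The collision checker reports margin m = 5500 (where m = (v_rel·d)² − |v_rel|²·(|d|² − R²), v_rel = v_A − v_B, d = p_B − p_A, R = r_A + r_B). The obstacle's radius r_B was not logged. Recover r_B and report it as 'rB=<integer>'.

m = 5500
d = (-6, 13);  v_rel = (-6, 8),  |v_rel|² = 100
v_rel×d = (-6)·(13) − (8)·(-6) = -30
since m = R²·100 − (-30)²:  R² = (900 + 5500) / 100 = 64
R = √64 = 8  ⇒  r_B = 8 − 2 = 6

rB=6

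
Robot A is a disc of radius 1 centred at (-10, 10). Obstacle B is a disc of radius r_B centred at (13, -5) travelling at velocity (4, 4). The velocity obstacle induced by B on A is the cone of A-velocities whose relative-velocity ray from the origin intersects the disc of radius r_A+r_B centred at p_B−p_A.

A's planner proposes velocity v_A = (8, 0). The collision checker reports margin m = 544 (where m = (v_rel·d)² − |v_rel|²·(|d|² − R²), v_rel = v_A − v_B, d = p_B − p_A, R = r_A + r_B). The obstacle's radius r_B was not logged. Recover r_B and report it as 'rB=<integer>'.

m = 544
d = (23, -15);  v_rel = (4, -4),  |v_rel|² = 32
v_rel×d = (4)·(-15) − (-4)·(23) = 32
since m = R²·32 − 32²:  R² = (1024 + 544) / 32 = 49
R = √49 = 7  ⇒  r_B = 7 − 1 = 6

rB=6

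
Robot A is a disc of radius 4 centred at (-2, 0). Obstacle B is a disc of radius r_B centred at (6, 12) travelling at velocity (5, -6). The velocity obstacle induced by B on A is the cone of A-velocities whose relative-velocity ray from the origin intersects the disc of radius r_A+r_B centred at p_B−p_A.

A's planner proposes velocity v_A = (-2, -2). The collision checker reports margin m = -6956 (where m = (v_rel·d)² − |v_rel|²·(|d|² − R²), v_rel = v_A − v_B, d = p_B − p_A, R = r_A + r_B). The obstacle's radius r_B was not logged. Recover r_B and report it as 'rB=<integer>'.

m = -6956
d = (8, 12);  v_rel = (-7, 4),  |v_rel|² = 65
v_rel×d = (-7)·(12) − (4)·(8) = -116
since m = R²·65 − (-116)²:  R² = (13456 + -6956) / 65 = 100
R = √100 = 10  ⇒  r_B = 10 − 4 = 6

rB=6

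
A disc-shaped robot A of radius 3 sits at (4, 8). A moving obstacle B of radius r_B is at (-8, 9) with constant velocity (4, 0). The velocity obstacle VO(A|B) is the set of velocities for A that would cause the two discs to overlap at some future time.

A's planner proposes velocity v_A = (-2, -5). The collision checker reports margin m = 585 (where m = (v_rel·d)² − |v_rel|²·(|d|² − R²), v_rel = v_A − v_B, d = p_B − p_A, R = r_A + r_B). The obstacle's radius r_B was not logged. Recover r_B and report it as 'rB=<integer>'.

m = 585
d = (-12, 1);  v_rel = (-6, -5),  |v_rel|² = 61
v_rel×d = (-6)·(1) − (-5)·(-12) = -66
since m = R²·61 − (-66)²:  R² = (4356 + 585) / 61 = 81
R = √81 = 9  ⇒  r_B = 9 − 3 = 6

rB=6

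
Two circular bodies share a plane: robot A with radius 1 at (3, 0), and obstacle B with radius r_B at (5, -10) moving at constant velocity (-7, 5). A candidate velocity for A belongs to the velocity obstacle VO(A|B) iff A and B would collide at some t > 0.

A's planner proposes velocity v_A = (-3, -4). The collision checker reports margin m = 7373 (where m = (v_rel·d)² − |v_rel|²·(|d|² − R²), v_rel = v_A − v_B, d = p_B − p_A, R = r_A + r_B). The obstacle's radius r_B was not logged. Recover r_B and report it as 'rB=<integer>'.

m = 7373
d = (2, -10);  v_rel = (4, -9),  |v_rel|² = 97
v_rel×d = (4)·(-10) − (-9)·(2) = -22
since m = R²·97 − (-22)²:  R² = (484 + 7373) / 97 = 81
R = √81 = 9  ⇒  r_B = 9 − 1 = 8

rB=8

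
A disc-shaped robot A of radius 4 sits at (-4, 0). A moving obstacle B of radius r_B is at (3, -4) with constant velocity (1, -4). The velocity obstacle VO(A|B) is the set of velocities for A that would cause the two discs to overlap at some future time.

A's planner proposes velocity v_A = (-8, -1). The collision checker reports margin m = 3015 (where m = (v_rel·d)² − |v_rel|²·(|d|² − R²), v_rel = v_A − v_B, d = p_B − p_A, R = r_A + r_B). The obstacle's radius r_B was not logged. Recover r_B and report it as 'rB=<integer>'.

m = 3015
d = (7, -4);  v_rel = (-9, 3),  |v_rel|² = 90
v_rel×d = (-9)·(-4) − (3)·(7) = 15
since m = R²·90 − 15²:  R² = (225 + 3015) / 90 = 36
R = √36 = 6  ⇒  r_B = 6 − 4 = 2

rB=2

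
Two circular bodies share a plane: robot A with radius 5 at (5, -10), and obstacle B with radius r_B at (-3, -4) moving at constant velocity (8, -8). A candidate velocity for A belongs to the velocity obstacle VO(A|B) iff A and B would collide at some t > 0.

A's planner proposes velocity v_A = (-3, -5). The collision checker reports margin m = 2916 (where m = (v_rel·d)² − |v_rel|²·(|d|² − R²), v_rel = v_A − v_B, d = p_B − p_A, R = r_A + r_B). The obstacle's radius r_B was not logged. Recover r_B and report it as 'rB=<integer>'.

m = 2916
d = (-8, 6);  v_rel = (-11, 3),  |v_rel|² = 130
v_rel×d = (-11)·(6) − (3)·(-8) = -42
since m = R²·130 − (-42)²:  R² = (1764 + 2916) / 130 = 36
R = √36 = 6  ⇒  r_B = 6 − 5 = 1

rB=1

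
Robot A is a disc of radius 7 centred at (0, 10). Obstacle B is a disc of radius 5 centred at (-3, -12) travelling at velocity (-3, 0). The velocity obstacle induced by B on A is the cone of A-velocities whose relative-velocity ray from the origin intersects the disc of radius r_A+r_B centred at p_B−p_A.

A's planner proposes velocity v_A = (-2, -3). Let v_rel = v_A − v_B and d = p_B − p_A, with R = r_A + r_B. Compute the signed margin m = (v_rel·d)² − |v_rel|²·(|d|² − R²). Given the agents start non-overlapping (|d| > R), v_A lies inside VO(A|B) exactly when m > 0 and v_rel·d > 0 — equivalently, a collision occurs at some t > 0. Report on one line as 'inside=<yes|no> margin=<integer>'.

d = (-3, -22),  |d|² = 493;  R = 7+5 = 12,  c = 493−12² = 349
v_rel = (1, -3),  |v_rel|² = 10;  v_rel·d = (1)·(-3) + (-3)·(-22) = 63
10·t² − 126·t + 349 = 0  ⇒  m = 63² − 10·349 = 479
m = 479 > 0,  v_rel·d = 63 > 0  ⇒  inside

inside=yes margin=479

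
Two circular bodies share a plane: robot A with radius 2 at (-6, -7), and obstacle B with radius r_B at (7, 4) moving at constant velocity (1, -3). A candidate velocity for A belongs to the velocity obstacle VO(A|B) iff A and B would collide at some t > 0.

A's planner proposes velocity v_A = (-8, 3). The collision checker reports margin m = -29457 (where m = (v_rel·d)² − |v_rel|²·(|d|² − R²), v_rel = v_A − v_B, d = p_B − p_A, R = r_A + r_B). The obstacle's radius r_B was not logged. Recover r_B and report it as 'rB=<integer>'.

m = -29457
d = (13, 11);  v_rel = (-9, 6),  |v_rel|² = 117
v_rel×d = (-9)·(11) − (6)·(13) = -177
since m = R²·117 − (-177)²:  R² = (31329 + -29457) / 117 = 16
R = √16 = 4  ⇒  r_B = 4 − 2 = 2

rB=2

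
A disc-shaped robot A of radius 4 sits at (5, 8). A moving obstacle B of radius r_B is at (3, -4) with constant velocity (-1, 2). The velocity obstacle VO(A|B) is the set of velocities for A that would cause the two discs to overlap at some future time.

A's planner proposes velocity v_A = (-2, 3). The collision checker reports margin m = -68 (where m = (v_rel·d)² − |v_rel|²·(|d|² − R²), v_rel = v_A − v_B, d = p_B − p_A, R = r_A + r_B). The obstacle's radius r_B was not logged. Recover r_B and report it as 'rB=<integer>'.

m = -68
d = (-2, -12);  v_rel = (-1, 1),  |v_rel|² = 2
v_rel×d = (-1)·(-12) − (1)·(-2) = 14
since m = R²·2 − 14²:  R² = (196 + -68) / 2 = 64
R = √64 = 8  ⇒  r_B = 8 − 4 = 4

rB=4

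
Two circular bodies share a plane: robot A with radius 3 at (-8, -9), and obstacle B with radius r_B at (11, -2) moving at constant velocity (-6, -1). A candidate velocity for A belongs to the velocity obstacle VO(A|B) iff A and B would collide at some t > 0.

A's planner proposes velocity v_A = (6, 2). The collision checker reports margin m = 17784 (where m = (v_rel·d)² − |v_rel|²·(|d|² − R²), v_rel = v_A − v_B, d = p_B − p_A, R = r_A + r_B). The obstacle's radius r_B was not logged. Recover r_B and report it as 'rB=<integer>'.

m = 17784
d = (19, 7);  v_rel = (12, 3),  |v_rel|² = 153
v_rel×d = (12)·(7) − (3)·(19) = 27
since m = R²·153 − 27²:  R² = (729 + 17784) / 153 = 121
R = √121 = 11  ⇒  r_B = 11 − 3 = 8

rB=8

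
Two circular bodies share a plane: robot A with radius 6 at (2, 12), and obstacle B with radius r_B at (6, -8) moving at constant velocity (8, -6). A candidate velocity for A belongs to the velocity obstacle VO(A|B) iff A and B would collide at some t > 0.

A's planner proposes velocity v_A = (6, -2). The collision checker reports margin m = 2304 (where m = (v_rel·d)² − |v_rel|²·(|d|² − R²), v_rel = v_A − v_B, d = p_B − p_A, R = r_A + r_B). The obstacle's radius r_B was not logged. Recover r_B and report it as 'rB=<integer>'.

m = 2304
d = (4, -20);  v_rel = (-2, 4),  |v_rel|² = 20
v_rel×d = (-2)·(-20) − (4)·(4) = 24
since m = R²·20 − 24²:  R² = (576 + 2304) / 20 = 144
R = √144 = 12  ⇒  r_B = 12 − 6 = 6

rB=6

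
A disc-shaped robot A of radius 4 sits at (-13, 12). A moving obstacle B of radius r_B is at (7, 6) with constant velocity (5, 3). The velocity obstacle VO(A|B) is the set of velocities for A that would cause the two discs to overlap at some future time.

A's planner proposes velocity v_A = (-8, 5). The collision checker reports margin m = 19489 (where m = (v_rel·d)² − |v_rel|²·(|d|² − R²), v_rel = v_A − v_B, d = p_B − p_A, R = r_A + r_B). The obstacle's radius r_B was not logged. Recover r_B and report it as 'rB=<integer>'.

m = 19489
d = (20, -6);  v_rel = (-13, 2),  |v_rel|² = 173
v_rel×d = (-13)·(-6) − (2)·(20) = 38
since m = R²·173 − 38²:  R² = (1444 + 19489) / 173 = 121
R = √121 = 11  ⇒  r_B = 11 − 4 = 7

rB=7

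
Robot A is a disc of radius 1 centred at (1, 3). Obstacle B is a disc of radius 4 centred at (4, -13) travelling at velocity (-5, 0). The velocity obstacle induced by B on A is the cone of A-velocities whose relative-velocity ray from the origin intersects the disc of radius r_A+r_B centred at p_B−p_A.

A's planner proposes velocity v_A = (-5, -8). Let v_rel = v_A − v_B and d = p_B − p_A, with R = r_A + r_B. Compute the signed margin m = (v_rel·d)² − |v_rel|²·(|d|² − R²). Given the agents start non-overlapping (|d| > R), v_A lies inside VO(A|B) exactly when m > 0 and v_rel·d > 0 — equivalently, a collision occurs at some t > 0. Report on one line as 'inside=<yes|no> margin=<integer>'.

d = (3, -16),  |d|² = 265;  R = 1+4 = 5,  c = 265−5² = 240
v_rel = (0, -8),  |v_rel|² = 64;  v_rel·d = (0)·(3) + (-8)·(-16) = 128
64·t² − 256·t + 240 = 0  ⇒  m = 128² − 64·240 = 1024
m = 1024 > 0,  v_rel·d = 128 > 0  ⇒  inside

inside=yes margin=1024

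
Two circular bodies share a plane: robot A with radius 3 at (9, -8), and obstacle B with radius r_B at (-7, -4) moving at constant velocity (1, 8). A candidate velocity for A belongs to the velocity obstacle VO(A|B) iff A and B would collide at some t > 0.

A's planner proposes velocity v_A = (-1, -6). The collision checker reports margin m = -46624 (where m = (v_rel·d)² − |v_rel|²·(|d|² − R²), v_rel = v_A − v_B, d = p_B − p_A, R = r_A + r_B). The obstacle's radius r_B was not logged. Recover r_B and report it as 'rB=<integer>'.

m = -46624
d = (-16, 4);  v_rel = (-2, -14),  |v_rel|² = 200
v_rel×d = (-2)·(4) − (-14)·(-16) = -232
since m = R²·200 − (-232)²:  R² = (53824 + -46624) / 200 = 36
R = √36 = 6  ⇒  r_B = 6 − 3 = 3

rB=3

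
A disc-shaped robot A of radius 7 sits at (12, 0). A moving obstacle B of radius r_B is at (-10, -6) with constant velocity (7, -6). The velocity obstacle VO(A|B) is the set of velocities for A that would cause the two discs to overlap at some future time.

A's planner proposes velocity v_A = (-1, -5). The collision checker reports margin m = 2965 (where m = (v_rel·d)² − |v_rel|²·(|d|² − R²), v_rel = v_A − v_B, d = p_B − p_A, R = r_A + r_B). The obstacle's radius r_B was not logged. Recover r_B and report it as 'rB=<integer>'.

m = 2965
d = (-22, -6);  v_rel = (-8, 1),  |v_rel|² = 65
v_rel×d = (-8)·(-6) − (1)·(-22) = 70
since m = R²·65 − 70²:  R² = (4900 + 2965) / 65 = 121
R = √121 = 11  ⇒  r_B = 11 − 7 = 4

rB=4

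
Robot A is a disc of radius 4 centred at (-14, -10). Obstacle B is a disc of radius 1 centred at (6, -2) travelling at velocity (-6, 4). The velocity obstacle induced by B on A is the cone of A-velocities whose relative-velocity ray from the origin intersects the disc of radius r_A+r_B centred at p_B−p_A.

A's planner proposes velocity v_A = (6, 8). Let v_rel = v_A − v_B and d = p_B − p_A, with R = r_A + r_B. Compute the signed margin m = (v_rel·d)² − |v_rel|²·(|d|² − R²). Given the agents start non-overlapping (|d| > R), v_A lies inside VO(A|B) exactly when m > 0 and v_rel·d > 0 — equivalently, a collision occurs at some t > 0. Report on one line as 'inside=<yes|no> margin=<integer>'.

d = (20, 8),  |d|² = 464;  R = 4+1 = 5,  c = 464−5² = 439
v_rel = (12, 4),  |v_rel|² = 160;  v_rel·d = (12)·(20) + (4)·(8) = 272
160·t² − 544·t + 439 = 0  ⇒  m = 272² − 160·439 = 3744
m = 3744 > 0,  v_rel·d = 272 > 0  ⇒  inside

inside=yes margin=3744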